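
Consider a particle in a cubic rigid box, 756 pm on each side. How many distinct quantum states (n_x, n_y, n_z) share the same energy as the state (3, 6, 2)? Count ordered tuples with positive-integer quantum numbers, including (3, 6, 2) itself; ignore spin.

degeneracy = 6

The level has n_x² + n_y² + n_z² = 49. The ordered positive-integer solutions are (2, 3, 6), (2, 6, 3), (3, 2, 6), (3, 6, 2), (6, 2, 3), (6, 3, 2).
That gives 6 states.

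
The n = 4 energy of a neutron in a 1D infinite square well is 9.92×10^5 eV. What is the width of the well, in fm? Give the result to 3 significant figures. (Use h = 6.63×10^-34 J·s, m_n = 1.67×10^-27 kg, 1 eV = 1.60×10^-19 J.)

From E_n = n²h²/(8m_nL²), L = n·h/√(8m_nE_n).
E_4 = 9.92×10^5 eV = 1.587×10^-13 J, so L = 4·6.63×10^-34/√(8·1.67×10^-27·1.587×10^-13) = 5.76×10^-14 m = 57.6 fm.

L = 57.6 fm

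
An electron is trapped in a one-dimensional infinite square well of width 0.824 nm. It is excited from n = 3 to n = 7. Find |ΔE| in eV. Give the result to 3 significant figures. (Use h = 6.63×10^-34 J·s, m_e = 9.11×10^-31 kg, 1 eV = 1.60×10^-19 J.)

E_1 = h²/(8m_eL²) = 8.883×10^-20 J.
|ΔE| = |3² − 7²|·E_1 = 40·8.883×10^-20 J = 3.553×10^-18 J = 22.2 eV.

|ΔE| = 22.2 eV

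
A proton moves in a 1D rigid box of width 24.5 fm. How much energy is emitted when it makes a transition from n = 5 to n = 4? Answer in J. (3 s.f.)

E_1 = h²/(8m_pL²) = 5.465×10^-14 J.
|ΔE| = |5² − 4²|·E_1 = 9·5.465×10^-14 J = 4.92×10^-13 J.

|ΔE| = 4.92×10^-13 J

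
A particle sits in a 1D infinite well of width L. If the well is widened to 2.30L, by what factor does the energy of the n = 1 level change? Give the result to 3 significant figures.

0.189

E_n ∝ 1/L², so the energy scales by 1/2.30² = 0.189.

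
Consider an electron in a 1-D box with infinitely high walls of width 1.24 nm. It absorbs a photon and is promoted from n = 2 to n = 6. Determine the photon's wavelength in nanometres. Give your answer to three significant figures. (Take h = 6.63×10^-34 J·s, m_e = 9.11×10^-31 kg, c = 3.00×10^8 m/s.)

E_1 = h²/(8m_eL²) = 3.923×10^-20 J, so ΔE = (6² − 2²)E_1 = 1.255×10^-18 J.
λ = hc/ΔE = (6.63×10^-34·3.00×10^8)/1.255×10^-18 = 1.58×10^-7 m = 158 nm.

λ = 158 nm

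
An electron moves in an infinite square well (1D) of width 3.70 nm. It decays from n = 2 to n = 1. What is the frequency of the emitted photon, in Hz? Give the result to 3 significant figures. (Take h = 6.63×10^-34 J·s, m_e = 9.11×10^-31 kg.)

E_1 = h²/(8m_eL²) = 4.406×10^-21 J and ΔE = (2² − 1²)E_1 = 1.322×10^-20 J.
f = ΔE/h = 1.322×10^-20/6.63×10^-34 = 1.99×10^13 Hz.

f = 1.99×10^13 Hz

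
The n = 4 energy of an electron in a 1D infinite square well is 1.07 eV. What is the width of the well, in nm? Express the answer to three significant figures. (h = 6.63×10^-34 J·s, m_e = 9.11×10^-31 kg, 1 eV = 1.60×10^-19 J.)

From E_n = n²h²/(8m_eL²), L = n·h/√(8m_eE_n).
E_4 = 1.07 eV = 1.712×10^-19 J, so L = 4·6.63×10^-34/√(8·9.11×10^-31·1.712×10^-19) = 2.37×10^-9 m = 2.37 nm.

L = 2.37 nm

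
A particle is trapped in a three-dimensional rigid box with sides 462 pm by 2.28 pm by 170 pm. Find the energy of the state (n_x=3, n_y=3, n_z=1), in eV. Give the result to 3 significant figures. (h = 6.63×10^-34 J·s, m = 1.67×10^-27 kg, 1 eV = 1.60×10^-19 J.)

For a 3D rectangular well E = (h²/8m)·Σ n_i²/L_i² = (6.63×10^-34)²/(8·1.67×10^-27) · [3²/(462 pm)² + 3²/(2.28 pm)² + 1²/(170 pm)²].
Evaluating gives E = 5.697×10^-17 J = 356 eV.

E = 356 eV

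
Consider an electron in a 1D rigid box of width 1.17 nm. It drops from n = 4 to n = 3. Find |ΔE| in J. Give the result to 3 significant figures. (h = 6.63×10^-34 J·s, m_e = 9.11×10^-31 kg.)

|ΔE| = 3.08×10^-19 J

E_1 = h²/(8m_eL²) = 4.406×10^-20 J.
|ΔE| = |4² − 3²|·E_1 = 7·4.406×10^-20 J = 3.08×10^-19 J.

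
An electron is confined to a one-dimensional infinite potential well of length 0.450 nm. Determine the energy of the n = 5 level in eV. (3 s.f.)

E_5 = 46.4 eV

For an infinite well E_n = n²h²/(8m_eL²), so E_1 = h²/(8m_eL²) = (6.626×10^-34)²/(8·9.109×10^-31·(4.50×10^-10 m)²) = 2.975×10^-19 J.
Then E_5 = 5²·E_1 = 25·2.975×10^-19 J = 7.438×10^-18 J.
Converting, E_5 = 7.438×10^-18 J / (1.602×10^-19 J/eV) = 46.4 eV.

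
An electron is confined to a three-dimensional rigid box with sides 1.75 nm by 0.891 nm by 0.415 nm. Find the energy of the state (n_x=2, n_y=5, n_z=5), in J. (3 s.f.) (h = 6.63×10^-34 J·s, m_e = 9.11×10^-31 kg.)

For a 3D rectangular well E = (h²/8m_e)·Σ n_i²/L_i² = (6.63×10^-34)²/(8·9.11×10^-31) · [2²/(1.75 nm)² + 5²/(0.891 nm)² + 5²/(0.415 nm)²].
Evaluating gives E = 1.07×10^-17 J.

E = 1.07×10^-17 J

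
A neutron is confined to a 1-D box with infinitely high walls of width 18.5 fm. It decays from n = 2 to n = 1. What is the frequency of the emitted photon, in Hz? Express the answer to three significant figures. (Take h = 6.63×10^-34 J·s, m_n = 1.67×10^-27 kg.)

f = 4.35×10^20 Hz

E_1 = h²/(8m_nL²) = 9.613×10^-14 J and ΔE = (2² − 1²)E_1 = 2.884×10^-13 J.
f = ΔE/h = 2.884×10^-13/6.63×10^-34 = 4.35×10^20 Hz.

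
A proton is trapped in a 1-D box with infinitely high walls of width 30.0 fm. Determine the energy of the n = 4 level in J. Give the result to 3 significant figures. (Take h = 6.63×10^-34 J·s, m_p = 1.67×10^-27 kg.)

E_4 = 5.85×10^-13 J

For an infinite well E_n = n²h²/(8m_pL²), so E_1 = h²/(8m_pL²) = (6.63×10^-34)²/(8·1.67×10^-27·(3.00×10^-14 m)²) = 3.656×10^-14 J.
Then E_4 = 4²·E_1 = 16·3.656×10^-14 J = 5.85×10^-13 J.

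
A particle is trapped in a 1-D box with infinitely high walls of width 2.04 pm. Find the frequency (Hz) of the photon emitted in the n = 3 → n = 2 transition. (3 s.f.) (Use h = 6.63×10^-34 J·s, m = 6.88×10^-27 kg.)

E_1 = h²/(8mL²) = 1.919×10^-18 J and ΔE = (3² − 2²)E_1 = 9.595×10^-18 J.
f = ΔE/h = 9.595×10^-18/6.63×10^-34 = 1.45×10^16 Hz.

f = 1.45×10^16 Hz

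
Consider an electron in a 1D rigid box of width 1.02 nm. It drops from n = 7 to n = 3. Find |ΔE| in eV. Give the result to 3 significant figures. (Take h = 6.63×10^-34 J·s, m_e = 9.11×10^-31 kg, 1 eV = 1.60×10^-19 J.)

E_1 = h²/(8m_eL²) = 5.797×10^-20 J.
|ΔE| = |7² − 3²|·E_1 = 40·5.797×10^-20 J = 2.319×10^-18 J = 14.5 eV.

|ΔE| = 14.5 eV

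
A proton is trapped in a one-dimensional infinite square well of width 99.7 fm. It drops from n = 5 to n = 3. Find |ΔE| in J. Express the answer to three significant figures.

E_1 = h²/(8m_pL²) = 3.300×10^-15 J.
|ΔE| = |5² − 3²|·E_1 = 16·3.300×10^-15 J = 5.28×10^-14 J.

|ΔE| = 5.28×10^-14 J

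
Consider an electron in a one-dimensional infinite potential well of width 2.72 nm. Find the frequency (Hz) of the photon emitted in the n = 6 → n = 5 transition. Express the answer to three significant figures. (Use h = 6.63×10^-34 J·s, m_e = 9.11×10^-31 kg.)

E_1 = h²/(8m_eL²) = 8.152×10^-21 J and ΔE = (6² − 5²)E_1 = 8.967×10^-20 J.
f = ΔE/h = 8.967×10^-20/6.63×10^-34 = 1.35×10^14 Hz.

f = 1.35×10^14 Hz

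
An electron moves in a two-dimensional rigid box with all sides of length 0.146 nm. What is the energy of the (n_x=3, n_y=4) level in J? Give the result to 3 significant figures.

E = 7.07×10^-17 J

For a 2D rectangular well E = (h²/8m_e)·Σ n_i²/L_i² = (6.626×10^-34)²/(8·9.109×10^-31) · [3²/(0.146 nm)² + 4²/(0.146 nm)²].
Evaluating gives E = 7.07×10^-17 J.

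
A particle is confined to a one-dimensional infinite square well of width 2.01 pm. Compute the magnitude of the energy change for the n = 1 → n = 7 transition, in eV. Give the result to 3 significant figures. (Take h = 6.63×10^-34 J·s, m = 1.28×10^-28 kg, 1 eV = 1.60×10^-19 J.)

E_1 = h²/(8mL²) = 1.063×10^-16 J.
|ΔE| = |1² − 7²|·E_1 = 48·1.063×10^-16 J = 5.102×10^-15 J = 3.19×10^4 eV.

|ΔE| = 3.19×10^4 eV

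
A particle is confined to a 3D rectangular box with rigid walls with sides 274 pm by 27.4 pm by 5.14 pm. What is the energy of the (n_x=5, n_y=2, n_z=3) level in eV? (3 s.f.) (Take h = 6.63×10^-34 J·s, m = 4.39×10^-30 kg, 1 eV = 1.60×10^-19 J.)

For a 3D rectangular well E = (h²/8m)·Σ n_i²/L_i² = (6.63×10^-34)²/(8·4.39×10^-30) · [5²/(274 pm)² + 2²/(27.4 pm)² + 3²/(5.14 pm)²].
Evaluating gives E = 4.335×10^-15 J = 2.71×10^4 eV.

E = 2.71×10^4 eV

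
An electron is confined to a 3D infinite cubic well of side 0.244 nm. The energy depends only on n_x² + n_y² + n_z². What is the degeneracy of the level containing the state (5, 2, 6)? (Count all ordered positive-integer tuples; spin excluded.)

degeneracy = 6

The level has n_x² + n_y² + n_z² = 65. The ordered positive-integer solutions are (2, 5, 6), (2, 6, 5), (5, 2, 6), (5, 6, 2), (6, 2, 5), (6, 5, 2).
That gives 6 states.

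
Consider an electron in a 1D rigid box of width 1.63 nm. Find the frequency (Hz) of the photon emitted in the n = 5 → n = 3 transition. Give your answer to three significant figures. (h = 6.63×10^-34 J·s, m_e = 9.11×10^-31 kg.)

E_1 = h²/(8m_eL²) = 2.270×10^-20 J and ΔE = (5² − 3²)E_1 = 3.632×10^-19 J.
f = ΔE/h = 3.632×10^-19/6.63×10^-34 = 5.48×10^14 Hz.

f = 5.48×10^14 Hz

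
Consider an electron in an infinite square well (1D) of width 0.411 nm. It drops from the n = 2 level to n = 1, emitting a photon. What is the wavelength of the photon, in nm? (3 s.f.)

λ = 186 nm

E_1 = h²/(8m_eL²) = 3.567×10^-19 J, so ΔE = (2² − 1²)E_1 = 1.070×10^-18 J.
λ = hc/ΔE = (6.626×10^-34·2.998×10^8)/1.070×10^-18 = 1.86×10^-7 m = 186 nm.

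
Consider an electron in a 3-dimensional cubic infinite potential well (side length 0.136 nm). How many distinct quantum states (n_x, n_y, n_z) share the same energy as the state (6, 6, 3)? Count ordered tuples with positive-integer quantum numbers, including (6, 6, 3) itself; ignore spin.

The level has n_x² + n_y² + n_z² = 81. The ordered positive-integer solutions are (1, 4, 8), (1, 8, 4), (3, 6, 6), (4, 1, 8), (4, 4, 7), (4, 7, 4), (4, 8, 1), (6, 3, 6), (6, 6, 3), (7, 4, 4), (8, 1, 4), (8, 4, 1).
That gives 12 states.

degeneracy = 12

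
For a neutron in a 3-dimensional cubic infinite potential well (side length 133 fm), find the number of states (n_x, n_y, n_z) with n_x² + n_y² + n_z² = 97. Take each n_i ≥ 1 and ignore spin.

degeneracy = 3

The level has n_x² + n_y² + n_z² = 97. The ordered positive-integer solutions are (5, 6, 6), (6, 5, 6), (6, 6, 5).
That gives 3 states.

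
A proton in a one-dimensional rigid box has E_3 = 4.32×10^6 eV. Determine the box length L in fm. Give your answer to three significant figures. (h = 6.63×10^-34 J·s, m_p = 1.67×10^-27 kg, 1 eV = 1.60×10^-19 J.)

From E_n = n²h²/(8m_pL²), L = n·h/√(8m_pE_n).
E_3 = 4.32×10^6 eV = 6.912×10^-13 J, so L = 3·6.63×10^-34/√(8·1.67×10^-27·6.912×10^-13) = 2.07×10^-14 m = 20.7 fm.

L = 20.7 fm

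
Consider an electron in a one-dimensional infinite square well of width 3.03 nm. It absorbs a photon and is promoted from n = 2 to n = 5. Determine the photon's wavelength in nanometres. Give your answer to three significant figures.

E_1 = h²/(8m_eL²) = 6.562×10^-21 J, so ΔE = (5² − 2²)E_1 = 1.378×10^-19 J.
λ = hc/ΔE = (6.626×10^-34·2.998×10^8)/1.378×10^-19 = 1.44×10^-6 m = 1.44×10^3 nm.

λ = 1.44×10^3 nm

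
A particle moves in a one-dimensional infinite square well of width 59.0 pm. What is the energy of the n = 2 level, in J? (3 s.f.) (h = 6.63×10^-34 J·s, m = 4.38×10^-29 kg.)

For an infinite well E_n = n²h²/(8mL²), so E_1 = h²/(8mL²) = (6.63×10^-34)²/(8·4.38×10^-29·(5.90×10^-11 m)²) = 3.604×10^-19 J.
Then E_2 = 2²·E_1 = 4·3.604×10^-19 J = 1.44×10^-18 J.

E_2 = 1.44×10^-18 J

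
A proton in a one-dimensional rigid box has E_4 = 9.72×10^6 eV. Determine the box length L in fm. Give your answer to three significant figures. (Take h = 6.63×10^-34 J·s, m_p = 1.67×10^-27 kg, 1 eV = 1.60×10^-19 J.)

From E_n = n²h²/(8m_pL²), L = n·h/√(8m_pE_n).
E_4 = 9.72×10^6 eV = 1.555×10^-12 J, so L = 4·6.63×10^-34/√(8·1.67×10^-27·1.555×10^-12) = 1.84×10^-14 m = 18.4 fm.

L = 18.4 fm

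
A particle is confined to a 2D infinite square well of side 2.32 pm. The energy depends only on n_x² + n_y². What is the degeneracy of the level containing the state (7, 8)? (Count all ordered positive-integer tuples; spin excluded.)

degeneracy = 2

The level has n_x² + n_y² = 113. The ordered positive-integer solutions are (7, 8), (8, 7).
That gives 2 states.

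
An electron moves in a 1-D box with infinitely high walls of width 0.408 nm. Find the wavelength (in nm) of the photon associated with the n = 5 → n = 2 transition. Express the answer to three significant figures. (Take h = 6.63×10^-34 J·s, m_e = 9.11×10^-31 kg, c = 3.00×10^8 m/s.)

λ = 26.1 nm

E_1 = h²/(8m_eL²) = 3.623×10^-19 J, so ΔE = (5² − 2²)E_1 = 7.608×10^-18 J.
λ = hc/ΔE = (6.63×10^-34·3.00×10^8)/7.608×10^-18 = 2.61×10^-8 m = 26.1 nm.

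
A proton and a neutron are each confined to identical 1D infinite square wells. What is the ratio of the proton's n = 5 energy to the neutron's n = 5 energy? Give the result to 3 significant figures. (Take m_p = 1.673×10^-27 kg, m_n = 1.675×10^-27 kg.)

E_n ∝ 1/m at fixed n and L, so the ratio is m_n/m_p = 1.675×10^-27/1.673×10^-27 = 1.00.

1.00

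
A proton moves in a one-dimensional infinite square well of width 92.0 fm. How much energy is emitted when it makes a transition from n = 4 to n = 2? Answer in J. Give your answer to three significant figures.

|ΔE| = 4.65×10^-14 J

E_1 = h²/(8m_pL²) = 3.876×10^-15 J.
|ΔE| = |4² − 2²|·E_1 = 12·3.876×10^-15 J = 4.65×10^-14 J.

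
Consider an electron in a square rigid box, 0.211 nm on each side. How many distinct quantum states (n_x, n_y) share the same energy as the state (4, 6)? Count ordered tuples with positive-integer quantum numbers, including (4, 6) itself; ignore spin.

The level has n_x² + n_y² = 52. The ordered positive-integer solutions are (4, 6), (6, 4).
That gives 2 states.

degeneracy = 2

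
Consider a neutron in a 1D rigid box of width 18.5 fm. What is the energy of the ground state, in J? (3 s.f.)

E_1 = 9.57×10^-14 J

For an infinite well E_n = n²h²/(8m_nL²), so E_1 = h²/(8m_nL²) = (6.626×10^-34)²/(8·1.675×10^-27·(1.85×10^-14 m)²) = 9.573×10^-14 J.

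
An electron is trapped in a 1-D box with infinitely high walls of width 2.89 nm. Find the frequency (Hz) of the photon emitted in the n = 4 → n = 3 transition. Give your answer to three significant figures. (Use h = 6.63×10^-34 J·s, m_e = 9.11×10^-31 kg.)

E_1 = h²/(8m_eL²) = 7.221×10^-21 J and ΔE = (4² − 3²)E_1 = 5.055×10^-20 J.
f = ΔE/h = 5.055×10^-20/6.63×10^-34 = 7.62×10^13 Hz.

f = 7.62×10^13 Hz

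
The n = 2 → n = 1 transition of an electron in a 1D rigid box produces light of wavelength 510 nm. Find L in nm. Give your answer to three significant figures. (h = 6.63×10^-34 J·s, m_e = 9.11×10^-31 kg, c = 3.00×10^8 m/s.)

The photon carries ΔE = hc/λ = 6.63×10^-34·3.00×10^8/5.10×10^-7 m = 3.900×10^-19 J.
Since ΔE = (2² − 1²)E_1, E_1 = 1.300×10^-19 J, and L = h/√(8m_eE_1) = 6.81×10^-10 m = 0.681 nm.

L = 0.681 nm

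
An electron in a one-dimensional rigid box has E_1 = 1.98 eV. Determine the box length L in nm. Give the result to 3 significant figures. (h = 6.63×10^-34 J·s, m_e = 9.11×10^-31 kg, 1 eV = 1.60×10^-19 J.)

L = 0.436 nm

From E_n = n²h²/(8m_eL²), L = n·h/√(8m_eE_n).
E_1 = 1.98 eV = 3.168×10^-19 J, so L = 1·6.63×10^-34/√(8·9.11×10^-31·3.168×10^-19) = 4.36×10^-10 m = 0.436 nm.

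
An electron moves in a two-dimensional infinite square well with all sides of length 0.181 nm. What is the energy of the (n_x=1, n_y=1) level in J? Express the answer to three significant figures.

E = 3.68×10^-18 J

For a 2D rectangular well E = (h²/8m_e)·Σ n_i²/L_i² = (6.626×10^-34)²/(8·9.109×10^-31) · [1²/(0.181 nm)² + 1²/(0.181 nm)²].
Evaluating gives E = 3.68×10^-18 J.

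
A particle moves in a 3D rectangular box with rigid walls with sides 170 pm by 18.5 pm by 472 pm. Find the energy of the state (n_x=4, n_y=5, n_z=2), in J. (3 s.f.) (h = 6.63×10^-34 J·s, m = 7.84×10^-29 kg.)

For a 3D rectangular well E = (h²/8m)·Σ n_i²/L_i² = (6.63×10^-34)²/(8·7.84×10^-29) · [4²/(170 pm)² + 5²/(18.5 pm)² + 2²/(472 pm)²].
Evaluating gives E = 5.16×10^-17 J.

E = 5.16×10^-17 J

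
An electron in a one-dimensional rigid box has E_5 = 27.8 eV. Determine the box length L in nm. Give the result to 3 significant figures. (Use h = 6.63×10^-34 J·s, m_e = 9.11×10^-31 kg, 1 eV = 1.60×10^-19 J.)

From E_n = n²h²/(8m_eL²), L = n·h/√(8m_eE_n).
E_5 = 27.8 eV = 4.448×10^-18 J, so L = 5·6.63×10^-34/√(8·9.11×10^-31·4.448×10^-18) = 5.82×10^-10 m = 0.582 nm.

L = 0.582 nm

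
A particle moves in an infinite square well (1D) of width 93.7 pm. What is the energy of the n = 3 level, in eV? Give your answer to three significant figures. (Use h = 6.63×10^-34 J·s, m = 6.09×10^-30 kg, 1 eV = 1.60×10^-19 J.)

E_3 = 57.8 eV

For an infinite well E_n = n²h²/(8mL²), so E_1 = h²/(8mL²) = (6.63×10^-34)²/(8·6.09×10^-30·(9.37×10^-11 m)²) = 1.028×10^-18 J.
Then E_3 = 3²·E_1 = 9·1.028×10^-18 J = 9.252×10^-18 J.
Converting, E_3 = 9.252×10^-18 J / (1.60×10^-19 J/eV) = 57.8 eV.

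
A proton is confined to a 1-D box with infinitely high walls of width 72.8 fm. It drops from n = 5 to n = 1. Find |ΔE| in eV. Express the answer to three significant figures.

E_1 = h²/(8m_pL²) = 6.189×10^-15 J.
|ΔE| = |5² − 1²|·E_1 = 24·6.189×10^-15 J = 1.485×10^-13 J = 9.27×10^5 eV.

|ΔE| = 9.27×10^5 eV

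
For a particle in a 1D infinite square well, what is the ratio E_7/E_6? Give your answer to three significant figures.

E_n ∝ n², so E_7/E_6 = 7²/6² = 49/36 = 1.36.

1.36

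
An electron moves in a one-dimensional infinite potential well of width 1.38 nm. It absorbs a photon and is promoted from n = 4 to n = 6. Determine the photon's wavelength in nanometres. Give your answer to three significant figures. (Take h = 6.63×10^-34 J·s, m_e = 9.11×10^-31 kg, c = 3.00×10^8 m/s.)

E_1 = h²/(8m_eL²) = 3.167×10^-20 J, so ΔE = (6² − 4²)E_1 = 6.334×10^-19 J.
λ = hc/ΔE = (6.63×10^-34·3.00×10^8)/6.334×10^-19 = 3.14×10^-7 m = 314 nm.

λ = 314 nm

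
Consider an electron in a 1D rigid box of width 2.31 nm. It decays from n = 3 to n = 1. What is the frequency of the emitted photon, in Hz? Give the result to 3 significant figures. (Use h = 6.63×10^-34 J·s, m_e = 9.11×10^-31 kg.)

E_1 = h²/(8m_eL²) = 1.130×10^-20 J and ΔE = (3² − 1²)E_1 = 9.040×10^-20 J.
f = ΔE/h = 9.040×10^-20/6.63×10^-34 = 1.36×10^14 Hz.

f = 1.36×10^14 Hz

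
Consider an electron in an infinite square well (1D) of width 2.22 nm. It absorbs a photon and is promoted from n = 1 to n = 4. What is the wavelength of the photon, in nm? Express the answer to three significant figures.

E_1 = h²/(8m_eL²) = 1.222×10^-20 J, so ΔE = (4² − 1²)E_1 = 1.833×10^-19 J.
λ = hc/ΔE = (6.626×10^-34·2.998×10^8)/1.833×10^-19 = 1.08×10^-6 m = 1.08×10^3 nm.

λ = 1.08×10^3 nm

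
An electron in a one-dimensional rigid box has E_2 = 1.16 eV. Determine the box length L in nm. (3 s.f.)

L = 1.14 nm

From E_n = n²h²/(8m_eL²), L = n·h/√(8m_eE_n).
E_2 = 1.16 eV = 1.858×10^-19 J, so L = 2·6.626×10^-34/√(8·9.109×10^-31·1.858×10^-19) = 1.14×10^-9 m = 1.14 nm.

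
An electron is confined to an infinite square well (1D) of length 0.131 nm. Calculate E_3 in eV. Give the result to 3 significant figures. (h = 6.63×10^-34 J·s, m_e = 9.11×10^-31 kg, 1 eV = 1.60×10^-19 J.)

E_3 = 198 eV

For an infinite well E_n = n²h²/(8m_eL²), so E_1 = h²/(8m_eL²) = (6.63×10^-34)²/(8·9.11×10^-31·(1.31×10^-10 m)²) = 3.515×10^-18 J.
Then E_3 = 3²·E_1 = 9·3.515×10^-18 J = 3.164×10^-17 J.
Converting, E_3 = 3.164×10^-17 J / (1.60×10^-19 J/eV) = 198 eV.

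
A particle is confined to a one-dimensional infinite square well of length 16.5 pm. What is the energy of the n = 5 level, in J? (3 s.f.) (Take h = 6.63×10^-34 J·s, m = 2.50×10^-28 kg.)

For an infinite well E_n = n²h²/(8mL²), so E_1 = h²/(8mL²) = (6.63×10^-34)²/(8·2.50×10^-28·(1.65×10^-11 m)²) = 8.073×10^-19 J.
Then E_5 = 5²·E_1 = 25·8.073×10^-19 J = 2.02×10^-17 J.

E_5 = 2.02×10^-17 J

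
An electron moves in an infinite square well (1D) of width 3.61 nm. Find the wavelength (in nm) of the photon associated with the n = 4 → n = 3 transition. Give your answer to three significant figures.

E_1 = h²/(8m_eL²) = 4.623×10^-21 J, so ΔE = (4² − 3²)E_1 = 3.236×10^-20 J.
λ = hc/ΔE = (6.626×10^-34·2.998×10^8)/3.236×10^-20 = 6.14×10^-6 m = 6.14×10^3 nm.

λ = 6.14×10^3 nm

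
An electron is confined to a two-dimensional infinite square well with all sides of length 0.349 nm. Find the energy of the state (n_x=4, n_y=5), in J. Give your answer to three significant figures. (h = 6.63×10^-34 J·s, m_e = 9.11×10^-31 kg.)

For a 2D rectangular well E = (h²/8m_e)·Σ n_i²/L_i² = (6.63×10^-34)²/(8·9.11×10^-31) · [4²/(0.349 nm)² + 5²/(0.349 nm)²].
Evaluating gives E = 2.03×10^-17 J.

E = 2.03×10^-17 J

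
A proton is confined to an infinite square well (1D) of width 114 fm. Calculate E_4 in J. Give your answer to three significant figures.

For an infinite well E_n = n²h²/(8m_pL²), so E_1 = h²/(8m_pL²) = (6.626×10^-34)²/(8·1.673×10^-27·(1.14×10^-13 m)²) = 2.524×10^-15 J.
Then E_4 = 4²·E_1 = 16·2.524×10^-15 J = 4.04×10^-14 J.

E_4 = 4.04×10^-14 J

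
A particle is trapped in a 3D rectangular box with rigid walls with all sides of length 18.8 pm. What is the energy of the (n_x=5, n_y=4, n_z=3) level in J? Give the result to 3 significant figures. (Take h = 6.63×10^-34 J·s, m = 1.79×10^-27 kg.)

For a 3D rectangular well E = (h²/8m)·Σ n_i²/L_i² = (6.63×10^-34)²/(8·1.79×10^-27) · [5²/(18.8 pm)² + 4²/(18.8 pm)² + 3²/(18.8 pm)²].
Evaluating gives E = 4.34×10^-18 J.

E = 4.34×10^-18 J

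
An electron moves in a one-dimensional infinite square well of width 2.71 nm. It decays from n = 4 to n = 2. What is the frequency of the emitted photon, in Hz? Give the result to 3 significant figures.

E_1 = h²/(8m_eL²) = 8.204×10^-21 J and ΔE = (4² − 2²)E_1 = 9.845×10^-20 J.
f = ΔE/h = 9.845×10^-20/6.626×10^-34 = 1.49×10^14 Hz.

f = 1.49×10^14 Hz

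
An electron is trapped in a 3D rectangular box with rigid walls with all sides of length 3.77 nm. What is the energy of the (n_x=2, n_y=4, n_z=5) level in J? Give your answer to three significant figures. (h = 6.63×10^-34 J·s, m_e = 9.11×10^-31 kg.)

For a 3D rectangular well E = (h²/8m_e)·Σ n_i²/L_i² = (6.63×10^-34)²/(8·9.11×10^-31) · [2²/(3.77 nm)² + 4²/(3.77 nm)² + 5²/(3.77 nm)²].
Evaluating gives E = 1.91×10^-19 J.

E = 1.91×10^-19 J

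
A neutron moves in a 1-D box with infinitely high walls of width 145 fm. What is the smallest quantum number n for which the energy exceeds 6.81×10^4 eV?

E_1 = h²/(8m_nL²) = 1.558×10^-15 J = 9725 eV.
Need n² > 6.81×10^4/9725 = 7.003, i.e. n > 2.646.
The smallest integer satisfying this is n = 3.

n = 3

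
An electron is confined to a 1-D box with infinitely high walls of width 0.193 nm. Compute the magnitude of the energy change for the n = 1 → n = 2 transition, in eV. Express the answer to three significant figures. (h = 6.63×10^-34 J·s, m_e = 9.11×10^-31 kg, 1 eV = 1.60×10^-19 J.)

E_1 = h²/(8m_eL²) = 1.619×10^-18 J.
|ΔE| = |1² − 2²|·E_1 = 3·1.619×10^-18 J = 4.857×10^-18 J = 30.4 eV.

|ΔE| = 30.4 eV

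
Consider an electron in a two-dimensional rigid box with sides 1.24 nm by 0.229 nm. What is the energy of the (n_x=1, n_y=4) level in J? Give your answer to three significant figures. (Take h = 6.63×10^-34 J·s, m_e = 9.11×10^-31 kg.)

E = 1.84×10^-17 J

For a 2D rectangular well E = (h²/8m_e)·Σ n_i²/L_i² = (6.63×10^-34)²/(8·9.11×10^-31) · [1²/(1.24 nm)² + 4²/(0.229 nm)²].
Evaluating gives E = 1.84×10^-17 J.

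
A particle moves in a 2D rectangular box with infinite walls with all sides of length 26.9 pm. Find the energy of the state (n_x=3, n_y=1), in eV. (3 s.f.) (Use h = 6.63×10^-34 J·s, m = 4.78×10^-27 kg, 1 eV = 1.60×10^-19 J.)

E = 0.993 eV

For a 2D rectangular well E = (h²/8m)·Σ n_i²/L_i² = (6.63×10^-34)²/(8·4.78×10^-27) · [3²/(26.9 pm)² + 1²/(26.9 pm)²].
Evaluating gives E = 1.589×10^-19 J = 0.993 eV.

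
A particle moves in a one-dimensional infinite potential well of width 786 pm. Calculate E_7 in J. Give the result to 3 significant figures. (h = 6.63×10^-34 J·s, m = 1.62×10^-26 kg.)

For an infinite well E_n = n²h²/(8mL²), so E_1 = h²/(8mL²) = (6.63×10^-34)²/(8·1.62×10^-26·(7.86×10^-10 m)²) = 5.490×10^-24 J.
Then E_7 = 7²·E_1 = 49·5.490×10^-24 J = 2.69×10^-22 J.

E_7 = 2.69×10^-22 J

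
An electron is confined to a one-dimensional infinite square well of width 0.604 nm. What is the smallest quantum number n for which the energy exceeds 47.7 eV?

E_1 = h²/(8m_eL²) = 1.651×10^-19 J = 1.031 eV.
Need n² > 47.7/1.031 = 46.27, i.e. n > 6.802.
The smallest integer satisfying this is n = 7.

n = 7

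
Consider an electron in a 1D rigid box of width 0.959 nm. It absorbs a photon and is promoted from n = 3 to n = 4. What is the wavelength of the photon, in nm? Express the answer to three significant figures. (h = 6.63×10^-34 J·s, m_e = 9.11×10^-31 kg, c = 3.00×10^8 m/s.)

E_1 = h²/(8m_eL²) = 6.558×10^-20 J, so ΔE = (4² − 3²)E_1 = 4.591×10^-19 J.
λ = hc/ΔE = (6.63×10^-34·3.00×10^8)/4.591×10^-19 = 4.33×10^-7 m = 433 nm.

λ = 433 nm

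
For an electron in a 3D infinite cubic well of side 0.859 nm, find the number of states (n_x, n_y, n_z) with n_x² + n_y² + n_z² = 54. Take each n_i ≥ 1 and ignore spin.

The level has n_x² + n_y² + n_z² = 54. The ordered positive-integer solutions are (1, 2, 7), (1, 7, 2), (2, 1, 7), (2, 5, 5), (2, 7, 1), (3, 3, 6), (3, 6, 3), (5, 2, 5), (5, 5, 2), (6, 3, 3), (7, 1, 2), (7, 2, 1).
That gives 12 states.

degeneracy = 12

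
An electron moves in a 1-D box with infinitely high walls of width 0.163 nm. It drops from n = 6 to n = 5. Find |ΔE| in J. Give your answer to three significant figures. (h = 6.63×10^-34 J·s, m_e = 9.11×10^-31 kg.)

E_1 = h²/(8m_eL²) = 2.270×10^-18 J.
|ΔE| = |6² − 5²|·E_1 = 11·2.270×10^-18 J = 2.50×10^-17 J.

|ΔE| = 2.50×10^-17 J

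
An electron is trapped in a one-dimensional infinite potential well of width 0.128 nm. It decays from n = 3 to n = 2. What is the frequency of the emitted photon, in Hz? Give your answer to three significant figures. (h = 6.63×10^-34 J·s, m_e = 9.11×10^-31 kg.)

E_1 = h²/(8m_eL²) = 3.681×10^-18 J and ΔE = (3² − 2²)E_1 = 1.841×10^-17 J.
f = ΔE/h = 1.841×10^-17/6.63×10^-34 = 2.78×10^16 Hz.

f = 2.78×10^16 Hz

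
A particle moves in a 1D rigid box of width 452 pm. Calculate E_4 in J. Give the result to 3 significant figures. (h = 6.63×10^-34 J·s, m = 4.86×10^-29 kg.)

E_4 = 8.85×10^-20 J

For an infinite well E_n = n²h²/(8mL²), so E_1 = h²/(8mL²) = (6.63×10^-34)²/(8·4.86×10^-29·(4.52×10^-10 m)²) = 5.534×10^-21 J.
Then E_4 = 4²·E_1 = 16·5.534×10^-21 J = 8.85×10^-20 J.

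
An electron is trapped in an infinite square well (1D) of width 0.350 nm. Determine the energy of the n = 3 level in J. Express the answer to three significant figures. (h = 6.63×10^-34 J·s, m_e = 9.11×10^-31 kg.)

For an infinite well E_n = n²h²/(8m_eL²), so E_1 = h²/(8m_eL²) = (6.63×10^-34)²/(8·9.11×10^-31·(3.50×10^-10 m)²) = 4.924×10^-19 J.
Then E_3 = 3²·E_1 = 9·4.924×10^-19 J = 4.43×10^-18 J.

E_3 = 4.43×10^-18 J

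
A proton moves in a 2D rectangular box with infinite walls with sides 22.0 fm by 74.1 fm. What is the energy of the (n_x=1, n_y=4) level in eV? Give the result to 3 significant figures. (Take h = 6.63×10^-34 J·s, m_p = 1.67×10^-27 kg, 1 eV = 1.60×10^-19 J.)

E = 1.02×10^6 eV

For a 2D rectangular well E = (h²/8m_p)·Σ n_i²/L_i² = (6.63×10^-34)²/(8·1.67×10^-27) · [1²/(22.0 fm)² + 4²/(74.1 fm)²].
Evaluating gives E = 1.639×10^-13 J = 1.02×10^6 eV.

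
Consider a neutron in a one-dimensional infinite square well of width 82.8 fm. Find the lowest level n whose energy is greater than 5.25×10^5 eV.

E_1 = h²/(8m_nL²) = 4.779×10^-15 J = 2.983×10^4 eV.
Need n² > 5.25×10^5/2.983×10^4 = 17.60, i.e. n > 4.195.
The smallest integer satisfying this is n = 5.

n = 5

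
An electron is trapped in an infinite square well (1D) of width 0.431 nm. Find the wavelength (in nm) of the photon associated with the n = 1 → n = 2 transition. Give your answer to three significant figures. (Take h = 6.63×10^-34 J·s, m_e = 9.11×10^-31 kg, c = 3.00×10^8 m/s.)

E_1 = h²/(8m_eL²) = 3.247×10^-19 J, so ΔE = (2² − 1²)E_1 = 9.741×10^-19 J.
λ = hc/ΔE = (6.63×10^-34·3.00×10^8)/9.741×10^-19 = 2.04×10^-7 m = 204 nm.

λ = 204 nm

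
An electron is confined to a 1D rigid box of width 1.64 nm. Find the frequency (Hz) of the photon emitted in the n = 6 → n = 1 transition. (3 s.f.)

f = 1.18×10^15 Hz

E_1 = h²/(8m_eL²) = 2.240×10^-20 J and ΔE = (6² − 1²)E_1 = 7.840×10^-19 J.
f = ΔE/h = 7.840×10^-19/6.626×10^-34 = 1.18×10^15 Hz.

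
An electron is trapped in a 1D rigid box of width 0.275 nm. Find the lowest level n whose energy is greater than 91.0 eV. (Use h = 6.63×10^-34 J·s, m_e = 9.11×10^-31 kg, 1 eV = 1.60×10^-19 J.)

E_1 = h²/(8m_eL²) = 7.975×10^-19 J = 4.984 eV.
Need n² > 91.0/4.984 = 18.26, i.e. n > 4.273.
The smallest integer satisfying this is n = 5.

n = 5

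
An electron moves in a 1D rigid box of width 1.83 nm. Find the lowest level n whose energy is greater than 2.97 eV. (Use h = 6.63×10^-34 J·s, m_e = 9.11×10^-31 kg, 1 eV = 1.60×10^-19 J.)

E_1 = h²/(8m_eL²) = 1.801×10^-20 J = 0.1126 eV.
Need n² > 2.97/0.1126 = 26.38, i.e. n > 5.136.
The smallest integer satisfying this is n = 6.

n = 6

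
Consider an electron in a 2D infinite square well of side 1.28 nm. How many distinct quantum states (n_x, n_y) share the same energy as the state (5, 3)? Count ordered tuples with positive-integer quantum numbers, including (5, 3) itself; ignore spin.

degeneracy = 2

The level has n_x² + n_y² = 34. The ordered positive-integer solutions are (3, 5), (5, 3).
That gives 2 states.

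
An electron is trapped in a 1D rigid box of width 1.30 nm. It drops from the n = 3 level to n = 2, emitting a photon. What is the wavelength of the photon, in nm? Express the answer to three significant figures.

λ = 1.11×10^3 nm

E_1 = h²/(8m_eL²) = 3.565×10^-20 J, so ΔE = (3² − 2²)E_1 = 1.782×10^-19 J.
λ = hc/ΔE = (6.626×10^-34·2.998×10^8)/1.782×10^-19 = 1.11×10^-6 m = 1.11×10^3 nm.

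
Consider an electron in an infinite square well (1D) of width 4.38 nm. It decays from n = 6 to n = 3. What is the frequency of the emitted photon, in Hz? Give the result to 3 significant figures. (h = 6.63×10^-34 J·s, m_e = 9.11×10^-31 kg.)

E_1 = h²/(8m_eL²) = 3.144×10^-21 J and ΔE = (6² − 3²)E_1 = 8.489×10^-20 J.
f = ΔE/h = 8.489×10^-20/6.63×10^-34 = 1.28×10^14 Hz.

f = 1.28×10^14 Hz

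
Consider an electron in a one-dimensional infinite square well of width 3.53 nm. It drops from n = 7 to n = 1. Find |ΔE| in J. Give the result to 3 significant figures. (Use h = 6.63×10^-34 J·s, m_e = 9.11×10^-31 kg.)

E_1 = h²/(8m_eL²) = 4.840×10^-21 J.
|ΔE| = |7² − 1²|·E_1 = 48·4.840×10^-21 J = 2.32×10^-19 J.

|ΔE| = 2.32×10^-19 J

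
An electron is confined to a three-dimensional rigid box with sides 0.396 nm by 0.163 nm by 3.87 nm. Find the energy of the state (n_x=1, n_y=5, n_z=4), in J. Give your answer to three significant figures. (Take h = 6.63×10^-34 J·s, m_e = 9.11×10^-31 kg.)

E = 5.72×10^-17 J

For a 3D rectangular well E = (h²/8m_e)·Σ n_i²/L_i² = (6.63×10^-34)²/(8·9.11×10^-31) · [1²/(0.396 nm)² + 5²/(0.163 nm)² + 4²/(3.87 nm)²].
Evaluating gives E = 5.72×10^-17 J.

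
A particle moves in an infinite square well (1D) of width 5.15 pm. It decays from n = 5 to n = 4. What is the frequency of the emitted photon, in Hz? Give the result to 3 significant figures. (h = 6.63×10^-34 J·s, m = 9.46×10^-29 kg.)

E_1 = h²/(8mL²) = 2.190×10^-17 J and ΔE = (5² − 4²)E_1 = 1.971×10^-16 J.
f = ΔE/h = 1.971×10^-16/6.63×10^-34 = 2.97×10^17 Hz.

f = 2.97×10^17 Hz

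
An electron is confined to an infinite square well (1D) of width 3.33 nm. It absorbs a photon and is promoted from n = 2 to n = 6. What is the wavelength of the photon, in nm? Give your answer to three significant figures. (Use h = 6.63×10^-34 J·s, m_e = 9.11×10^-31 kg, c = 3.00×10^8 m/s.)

λ = 1.14×10^3 nm

E_1 = h²/(8m_eL²) = 5.439×10^-21 J, so ΔE = (6² − 2²)E_1 = 1.740×10^-19 J.
λ = hc/ΔE = (6.63×10^-34·3.00×10^8)/1.740×10^-19 = 1.14×10^-6 m = 1.14×10^3 nm.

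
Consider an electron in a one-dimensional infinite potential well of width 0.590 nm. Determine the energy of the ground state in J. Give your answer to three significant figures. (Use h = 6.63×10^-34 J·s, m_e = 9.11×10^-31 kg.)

For an infinite well E_n = n²h²/(8m_eL²), so E_1 = h²/(8m_eL²) = (6.63×10^-34)²/(8·9.11×10^-31·(5.90×10^-10 m)²) = 1.733×10^-19 J.

E_1 = 1.73×10^-19 J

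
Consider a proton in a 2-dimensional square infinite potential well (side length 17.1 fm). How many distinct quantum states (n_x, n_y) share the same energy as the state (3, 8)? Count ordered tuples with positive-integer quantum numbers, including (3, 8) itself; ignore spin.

degeneracy = 2

The level has n_x² + n_y² = 73. The ordered positive-integer solutions are (3, 8), (8, 3).
That gives 2 states.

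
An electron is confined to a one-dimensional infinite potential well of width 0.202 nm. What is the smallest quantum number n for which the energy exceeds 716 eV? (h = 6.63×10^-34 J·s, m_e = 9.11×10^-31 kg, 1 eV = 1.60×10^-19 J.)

E_1 = h²/(8m_eL²) = 1.478×10^-18 J = 9.238 eV.
Need n² > 716/9.238 = 77.51, i.e. n > 8.804.
The smallest integer satisfying this is n = 9.

n = 9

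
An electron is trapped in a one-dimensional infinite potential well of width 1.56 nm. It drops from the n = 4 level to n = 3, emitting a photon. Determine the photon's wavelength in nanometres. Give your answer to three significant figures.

λ = 1.15×10^3 nm

E_1 = h²/(8m_eL²) = 2.476×10^-20 J, so ΔE = (4² − 3²)E_1 = 1.733×10^-19 J.
λ = hc/ΔE = (6.626×10^-34·2.998×10^8)/1.733×10^-19 = 1.15×10^-6 m = 1.15×10^3 nm.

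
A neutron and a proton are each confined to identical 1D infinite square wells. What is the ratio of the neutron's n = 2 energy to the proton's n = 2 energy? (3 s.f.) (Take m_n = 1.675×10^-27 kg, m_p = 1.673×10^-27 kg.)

E_n ∝ 1/m at fixed n and L, so the ratio is m_p/m_n = 1.673×10^-27/1.675×10^-27 = 0.999.

0.999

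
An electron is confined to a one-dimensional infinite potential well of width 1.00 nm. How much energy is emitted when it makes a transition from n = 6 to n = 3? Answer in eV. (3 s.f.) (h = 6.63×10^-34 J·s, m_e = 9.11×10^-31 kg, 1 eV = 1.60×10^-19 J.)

|ΔE| = 10.2 eV

E_1 = h²/(8m_eL²) = 6.031×10^-20 J.
|ΔE| = |6² − 3²|·E_1 = 27·6.031×10^-20 J = 1.628×10^-18 J = 10.2 eV.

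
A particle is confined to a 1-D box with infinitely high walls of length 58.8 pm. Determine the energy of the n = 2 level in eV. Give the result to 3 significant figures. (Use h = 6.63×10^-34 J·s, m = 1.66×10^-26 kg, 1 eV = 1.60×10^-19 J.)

E_2 = 0.0239 eV

For an infinite well E_n = n²h²/(8mL²), so E_1 = h²/(8mL²) = (6.63×10^-34)²/(8·1.66×10^-26·(5.88×10^-11 m)²) = 9.574×10^-22 J.
Then E_2 = 2²·E_1 = 4·9.574×10^-22 J = 3.830×10^-21 J.
Converting, E_2 = 3.830×10^-21 J / (1.60×10^-19 J/eV) = 0.0239 eV.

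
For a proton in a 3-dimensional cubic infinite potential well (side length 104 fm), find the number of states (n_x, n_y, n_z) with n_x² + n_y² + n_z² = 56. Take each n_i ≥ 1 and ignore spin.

The level has n_x² + n_y² + n_z² = 56. The ordered positive-integer solutions are (2, 4, 6), (2, 6, 4), (4, 2, 6), (4, 6, 2), (6, 2, 4), (6, 4, 2).
That gives 6 states.

degeneracy = 6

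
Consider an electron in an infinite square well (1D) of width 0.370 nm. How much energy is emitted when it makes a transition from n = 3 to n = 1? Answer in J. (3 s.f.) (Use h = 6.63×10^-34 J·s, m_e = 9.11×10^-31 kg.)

|ΔE| = 3.52×10^-18 J

E_1 = h²/(8m_eL²) = 4.406×10^-19 J.
|ΔE| = |3² − 1²|·E_1 = 8·4.406×10^-19 J = 3.52×10^-18 J.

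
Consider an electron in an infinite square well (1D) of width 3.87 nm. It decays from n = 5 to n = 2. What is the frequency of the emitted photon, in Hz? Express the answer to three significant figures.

E_1 = h²/(8m_eL²) = 4.023×10^-21 J and ΔE = (5² − 2²)E_1 = 8.448×10^-20 J.
f = ΔE/h = 8.448×10^-20/6.626×10^-34 = 1.27×10^14 Hz.

f = 1.27×10^14 Hz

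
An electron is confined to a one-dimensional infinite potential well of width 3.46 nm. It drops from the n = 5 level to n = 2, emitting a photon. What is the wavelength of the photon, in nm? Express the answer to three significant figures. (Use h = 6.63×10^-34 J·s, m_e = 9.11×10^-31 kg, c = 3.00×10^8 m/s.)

E_1 = h²/(8m_eL²) = 5.038×10^-21 J, so ΔE = (5² − 2²)E_1 = 1.058×10^-19 J.
λ = hc/ΔE = (6.63×10^-34·3.00×10^8)/1.058×10^-19 = 1.88×10^-6 m = 1.88×10^3 nm.

λ = 1.88×10^3 nm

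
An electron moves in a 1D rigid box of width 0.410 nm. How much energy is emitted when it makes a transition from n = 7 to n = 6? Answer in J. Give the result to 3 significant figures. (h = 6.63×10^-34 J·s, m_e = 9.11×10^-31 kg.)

|ΔE| = 4.66×10^-18 J

E_1 = h²/(8m_eL²) = 3.588×10^-19 J.
|ΔE| = |7² − 6²|·E_1 = 13·3.588×10^-19 J = 4.66×10^-18 J.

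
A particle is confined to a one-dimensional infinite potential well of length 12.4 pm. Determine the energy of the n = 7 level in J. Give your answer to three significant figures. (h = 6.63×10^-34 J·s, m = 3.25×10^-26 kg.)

For an infinite well E_n = n²h²/(8mL²), so E_1 = h²/(8mL²) = (6.63×10^-34)²/(8·3.25×10^-26·(1.24×10^-11 m)²) = 1.100×10^-20 J.
Then E_7 = 7²·E_1 = 49·1.100×10^-20 J = 5.39×10^-19 J.

E_7 = 5.39×10^-19 J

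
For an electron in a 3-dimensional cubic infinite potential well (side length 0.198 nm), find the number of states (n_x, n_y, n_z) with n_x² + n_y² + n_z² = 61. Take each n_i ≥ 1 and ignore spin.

degeneracy = 6

The level has n_x² + n_y² + n_z² = 61. The ordered positive-integer solutions are (3, 4, 6), (3, 6, 4), (4, 3, 6), (4, 6, 3), (6, 3, 4), (6, 4, 3).
That gives 6 states.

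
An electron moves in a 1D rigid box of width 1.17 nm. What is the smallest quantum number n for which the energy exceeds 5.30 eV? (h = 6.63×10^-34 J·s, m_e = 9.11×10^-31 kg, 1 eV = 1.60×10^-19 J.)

E_1 = h²/(8m_eL²) = 4.406×10^-20 J = 0.2754 eV.
Need n² > 5.30/0.2754 = 19.24, i.e. n > 4.386.
The smallest integer satisfying this is n = 5.

n = 5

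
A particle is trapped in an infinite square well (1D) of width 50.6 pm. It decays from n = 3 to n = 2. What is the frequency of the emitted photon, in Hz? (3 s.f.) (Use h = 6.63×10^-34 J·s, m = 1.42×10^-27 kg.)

f = 1.14×10^14 Hz

E_1 = h²/(8mL²) = 1.511×10^-20 J and ΔE = (3² − 2²)E_1 = 7.555×10^-20 J.
f = ΔE/h = 7.555×10^-20/6.63×10^-34 = 1.14×10^14 Hz.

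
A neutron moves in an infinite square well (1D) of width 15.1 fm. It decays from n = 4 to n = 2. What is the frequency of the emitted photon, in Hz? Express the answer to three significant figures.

f = 2.60×10^21 Hz

E_1 = h²/(8m_nL²) = 1.437×10^-13 J and ΔE = (4² − 2²)E_1 = 1.724×10^-12 J.
f = ΔE/h = 1.724×10^-12/6.626×10^-34 = 2.60×10^21 Hz.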